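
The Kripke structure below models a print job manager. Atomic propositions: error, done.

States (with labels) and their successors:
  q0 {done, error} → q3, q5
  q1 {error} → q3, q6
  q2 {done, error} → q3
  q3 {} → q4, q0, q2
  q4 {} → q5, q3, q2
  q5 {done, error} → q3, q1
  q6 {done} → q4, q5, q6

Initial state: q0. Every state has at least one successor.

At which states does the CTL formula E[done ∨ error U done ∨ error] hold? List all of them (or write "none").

{q0, q1, q2, q5, q6}

States satisfying done ∨ error: {q0, q1, q2, q5, q6}.
States satisfying E[done ∨ error U done ∨ error]: {q0, q1, q2, q5, q6}.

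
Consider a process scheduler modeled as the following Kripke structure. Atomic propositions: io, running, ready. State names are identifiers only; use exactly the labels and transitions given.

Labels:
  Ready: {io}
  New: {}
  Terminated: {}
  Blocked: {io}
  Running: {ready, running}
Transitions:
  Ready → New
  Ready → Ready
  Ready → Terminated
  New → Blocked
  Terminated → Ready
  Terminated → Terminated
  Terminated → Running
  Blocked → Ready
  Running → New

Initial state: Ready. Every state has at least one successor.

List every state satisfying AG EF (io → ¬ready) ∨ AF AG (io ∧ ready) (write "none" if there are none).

{Ready, New, Terminated, Blocked, Running}

States satisfying EF (io → ¬ready): {Ready, New, Terminated, Blocked, Running}.
States satisfying AG EF (io → ¬ready): {Ready, New, Terminated, Blocked, Running}.
States satisfying AG (io ∧ ready): ∅.
States satisfying AF AG (io ∧ ready): ∅.
States satisfying AG EF (io → ¬ready) ∨ AF AG (io ∧ ready): {Ready, New, Terminated, Blocked, Running}.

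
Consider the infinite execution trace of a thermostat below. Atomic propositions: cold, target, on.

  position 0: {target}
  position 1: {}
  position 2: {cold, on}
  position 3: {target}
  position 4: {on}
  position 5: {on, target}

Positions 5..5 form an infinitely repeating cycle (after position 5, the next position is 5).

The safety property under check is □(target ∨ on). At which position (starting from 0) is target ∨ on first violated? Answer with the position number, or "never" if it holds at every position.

Check target ∨ on at each position in order: 0 ✓.
At position 1 the labels are {}, so target ∨ on is false there. This is the first violation.

1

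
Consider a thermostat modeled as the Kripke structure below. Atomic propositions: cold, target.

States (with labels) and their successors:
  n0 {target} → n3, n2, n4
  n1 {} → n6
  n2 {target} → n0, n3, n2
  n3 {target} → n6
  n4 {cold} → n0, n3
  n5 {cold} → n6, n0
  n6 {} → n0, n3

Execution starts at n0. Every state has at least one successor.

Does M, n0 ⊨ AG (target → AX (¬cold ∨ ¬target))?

Holds

States satisfying target → AX (¬cold ∨ ¬target): {n0, n1, n2, n3, n4, n5, n6}.
States satisfying AG (target → AX (¬cold ∨ ¬target)): {n0, n1, n2, n3, n4, n5, n6}.
Every state reachable from n0 satisfies target → AX (¬cold ∨ ¬target).
n0 ∈ Sat(AG (target → AX (¬cold ∨ ¬target))).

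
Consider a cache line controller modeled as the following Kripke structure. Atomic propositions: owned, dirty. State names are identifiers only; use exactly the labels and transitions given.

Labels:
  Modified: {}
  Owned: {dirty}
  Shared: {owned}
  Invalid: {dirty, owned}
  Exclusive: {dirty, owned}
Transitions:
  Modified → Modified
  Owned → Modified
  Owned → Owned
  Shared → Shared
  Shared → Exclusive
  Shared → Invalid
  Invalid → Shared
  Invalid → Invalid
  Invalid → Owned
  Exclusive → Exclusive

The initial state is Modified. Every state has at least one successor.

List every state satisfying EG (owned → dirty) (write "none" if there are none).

{Modified, Owned, Invalid, Exclusive}

States satisfying owned → dirty: {Modified, Owned, Invalid, Exclusive}.
States satisfying EG (owned → dirty): {Modified, Owned, Invalid, Exclusive}.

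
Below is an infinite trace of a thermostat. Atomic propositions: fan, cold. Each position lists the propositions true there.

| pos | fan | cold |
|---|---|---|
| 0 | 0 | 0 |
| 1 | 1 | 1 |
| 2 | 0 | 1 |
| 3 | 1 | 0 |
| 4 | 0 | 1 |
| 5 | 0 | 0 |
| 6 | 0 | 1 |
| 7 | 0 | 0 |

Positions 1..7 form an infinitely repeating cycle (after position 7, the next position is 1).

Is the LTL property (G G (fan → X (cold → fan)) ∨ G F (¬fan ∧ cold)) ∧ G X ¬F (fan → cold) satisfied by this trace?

X ¬F (fan → cold) must hold at every position from 0 onward. It fails at position 0, so G X ¬F (fan → cold) is false.
At position 0: G G (fan → X (cold → fan)) ∨ G F (¬fan ∧ cold) is true; G X ¬F (fan → cold) is false; so (G G (fan → X (cold → fan)) ∨ G F (¬fan ∧ cold)) ∧ G X ¬F (fan → cold) is false.

No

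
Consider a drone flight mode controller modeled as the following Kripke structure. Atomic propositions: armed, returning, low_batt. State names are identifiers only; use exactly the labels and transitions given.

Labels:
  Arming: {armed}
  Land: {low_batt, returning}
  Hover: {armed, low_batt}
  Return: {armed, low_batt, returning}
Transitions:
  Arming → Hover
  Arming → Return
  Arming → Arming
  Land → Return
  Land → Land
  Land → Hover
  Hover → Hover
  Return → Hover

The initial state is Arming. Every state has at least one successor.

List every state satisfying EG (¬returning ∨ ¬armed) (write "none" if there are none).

States satisfying ¬returning ∨ ¬armed: {Arming, Land, Hover}.
States satisfying EG (¬returning ∨ ¬armed): {Arming, Land, Hover}.

{Arming, Land, Hover}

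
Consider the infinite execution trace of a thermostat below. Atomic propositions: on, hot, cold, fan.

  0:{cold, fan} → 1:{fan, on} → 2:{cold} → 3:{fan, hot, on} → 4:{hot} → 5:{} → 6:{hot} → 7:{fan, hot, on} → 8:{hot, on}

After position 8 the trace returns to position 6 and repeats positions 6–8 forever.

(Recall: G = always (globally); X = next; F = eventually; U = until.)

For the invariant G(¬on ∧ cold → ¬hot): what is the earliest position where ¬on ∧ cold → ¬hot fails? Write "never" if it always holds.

never

¬on ∧ cold → ¬hot holds at every position 0..8, and those are all the positions the trace ever visits, so the invariant G(¬on ∧ cold → ¬hot) is never violated.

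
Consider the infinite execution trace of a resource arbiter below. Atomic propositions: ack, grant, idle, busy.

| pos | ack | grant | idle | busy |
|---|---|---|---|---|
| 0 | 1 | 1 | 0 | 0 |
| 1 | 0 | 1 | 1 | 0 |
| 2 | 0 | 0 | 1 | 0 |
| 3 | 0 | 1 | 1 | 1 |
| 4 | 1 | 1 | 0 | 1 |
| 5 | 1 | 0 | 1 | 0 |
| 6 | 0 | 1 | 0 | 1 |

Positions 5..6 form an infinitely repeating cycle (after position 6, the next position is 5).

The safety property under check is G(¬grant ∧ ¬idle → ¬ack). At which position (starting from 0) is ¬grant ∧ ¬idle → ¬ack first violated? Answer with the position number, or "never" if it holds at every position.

never

¬grant ∧ ¬idle → ¬ack holds at every position 0..6, and those are all the positions the trace ever visits, so the invariant G(¬grant ∧ ¬idle → ¬ack) is never violated.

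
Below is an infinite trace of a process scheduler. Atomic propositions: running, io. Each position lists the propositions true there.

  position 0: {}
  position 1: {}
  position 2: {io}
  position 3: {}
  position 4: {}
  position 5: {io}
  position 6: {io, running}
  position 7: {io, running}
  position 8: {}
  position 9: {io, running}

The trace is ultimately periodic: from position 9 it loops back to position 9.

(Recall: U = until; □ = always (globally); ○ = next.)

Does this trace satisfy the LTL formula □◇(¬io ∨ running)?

◇(¬io ∨ running) holds at every position 0..9, and those are all positions ever visited, so □◇(¬io ∨ running) holds.

Holds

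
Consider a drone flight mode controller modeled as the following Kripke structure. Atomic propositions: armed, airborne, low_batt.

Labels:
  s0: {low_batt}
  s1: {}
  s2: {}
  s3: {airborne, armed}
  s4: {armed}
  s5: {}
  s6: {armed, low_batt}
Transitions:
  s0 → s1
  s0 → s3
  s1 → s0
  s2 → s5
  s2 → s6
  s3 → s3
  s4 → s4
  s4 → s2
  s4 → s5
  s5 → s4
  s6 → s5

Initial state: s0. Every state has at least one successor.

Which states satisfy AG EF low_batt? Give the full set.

{s2, s4, s5, s6}

States satisfying EF low_batt: {s0, s1, s2, s4, s5, s6}.
States satisfying AG EF low_batt: {s2, s4, s5, s6}.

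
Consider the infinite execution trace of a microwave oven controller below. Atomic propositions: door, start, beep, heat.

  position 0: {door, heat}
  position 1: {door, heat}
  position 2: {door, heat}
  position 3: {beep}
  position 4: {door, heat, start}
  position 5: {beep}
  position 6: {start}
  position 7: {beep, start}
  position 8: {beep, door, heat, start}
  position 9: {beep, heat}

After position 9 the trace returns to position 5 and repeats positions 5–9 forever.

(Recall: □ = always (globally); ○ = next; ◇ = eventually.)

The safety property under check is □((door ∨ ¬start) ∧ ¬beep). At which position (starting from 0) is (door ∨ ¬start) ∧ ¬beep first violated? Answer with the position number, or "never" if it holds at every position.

3

Check (door ∨ ¬start) ∧ ¬beep at each position in order: 0 ✓, 1 ✓, 2 ✓.
At position 3 the labels are {beep}, so (door ∨ ¬start) ∧ ¬beep is false there. This is the first violation.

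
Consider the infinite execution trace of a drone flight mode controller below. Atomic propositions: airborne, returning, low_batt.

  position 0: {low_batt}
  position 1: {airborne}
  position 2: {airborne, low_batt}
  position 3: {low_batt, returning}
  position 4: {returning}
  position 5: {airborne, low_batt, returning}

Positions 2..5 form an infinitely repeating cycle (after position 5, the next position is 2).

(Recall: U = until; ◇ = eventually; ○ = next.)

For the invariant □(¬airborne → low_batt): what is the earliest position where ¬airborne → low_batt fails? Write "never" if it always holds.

Check ¬airborne → low_batt at each position in order: 0 ✓, 1 ✓, 2 ✓, 3 ✓.
At position 4 the labels are {returning}, so ¬airborne → low_batt is false there. This is the first violation.

4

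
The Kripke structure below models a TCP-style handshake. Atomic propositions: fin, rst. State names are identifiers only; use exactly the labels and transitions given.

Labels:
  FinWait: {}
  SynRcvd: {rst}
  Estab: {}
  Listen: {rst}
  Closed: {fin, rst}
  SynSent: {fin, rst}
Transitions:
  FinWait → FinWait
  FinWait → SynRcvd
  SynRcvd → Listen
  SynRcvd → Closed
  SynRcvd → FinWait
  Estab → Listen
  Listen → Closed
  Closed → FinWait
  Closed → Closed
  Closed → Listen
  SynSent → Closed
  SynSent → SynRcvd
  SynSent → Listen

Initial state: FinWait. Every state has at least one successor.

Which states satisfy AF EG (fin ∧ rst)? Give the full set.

States satisfying EG (fin ∧ rst): {Closed, SynSent}.
States satisfying AF EG (fin ∧ rst): {Estab, Listen, Closed, SynSent}.

{Estab, Listen, Closed, SynSent}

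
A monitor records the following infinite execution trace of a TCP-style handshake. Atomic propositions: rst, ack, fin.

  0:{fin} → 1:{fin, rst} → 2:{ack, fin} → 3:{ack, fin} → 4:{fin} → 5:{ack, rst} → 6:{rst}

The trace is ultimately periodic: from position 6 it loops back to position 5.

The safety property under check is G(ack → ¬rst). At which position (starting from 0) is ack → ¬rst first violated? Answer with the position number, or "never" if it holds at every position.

5

Check ack → ¬rst at each position in order: 0 ✓, 1 ✓, 2 ✓, 3 ✓, 4 ✓.
At position 5 the labels are {ack, rst}, so ack → ¬rst is false there. This is the first violation.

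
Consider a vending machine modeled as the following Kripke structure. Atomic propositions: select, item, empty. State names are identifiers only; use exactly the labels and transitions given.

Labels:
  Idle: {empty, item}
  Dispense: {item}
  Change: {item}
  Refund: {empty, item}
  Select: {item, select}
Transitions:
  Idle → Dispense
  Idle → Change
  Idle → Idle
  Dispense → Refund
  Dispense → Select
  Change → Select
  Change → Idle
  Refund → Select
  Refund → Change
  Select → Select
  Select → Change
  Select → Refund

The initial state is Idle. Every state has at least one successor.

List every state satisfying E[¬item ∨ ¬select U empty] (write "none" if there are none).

{Idle, Dispense, Change, Refund}

States satisfying ¬item ∨ ¬select: {Idle, Dispense, Change, Refund}.
States satisfying empty: {Idle, Refund}.
States satisfying E[¬item ∨ ¬select U empty]: {Idle, Dispense, Change, Refund}.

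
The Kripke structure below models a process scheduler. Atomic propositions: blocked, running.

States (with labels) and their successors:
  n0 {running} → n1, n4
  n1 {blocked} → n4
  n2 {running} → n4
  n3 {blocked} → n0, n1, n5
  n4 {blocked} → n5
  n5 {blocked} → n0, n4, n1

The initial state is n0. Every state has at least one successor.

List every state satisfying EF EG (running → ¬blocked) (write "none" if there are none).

States satisfying EG (running → ¬blocked): {n0, n1, n2, n3, n4, n5}.
States satisfying EF EG (running → ¬blocked): {n0, n1, n2, n3, n4, n5}.

{n0, n1, n2, n3, n4, n5}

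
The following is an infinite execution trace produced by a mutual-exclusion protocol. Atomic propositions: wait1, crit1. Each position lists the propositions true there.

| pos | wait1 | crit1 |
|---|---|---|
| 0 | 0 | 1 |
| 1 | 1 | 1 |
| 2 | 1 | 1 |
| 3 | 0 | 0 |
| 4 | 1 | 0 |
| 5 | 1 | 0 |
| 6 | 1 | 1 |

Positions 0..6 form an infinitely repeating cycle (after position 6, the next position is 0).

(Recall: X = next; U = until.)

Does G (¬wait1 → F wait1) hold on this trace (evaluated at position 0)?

Yes

¬wait1 → F wait1 holds at every position 0..6, and those are all positions ever visited, so G (¬wait1 → F wait1) holds.
Positions where ¬wait1 holds: 0, 3.
Check F wait1 at each: 0→ok, 3→ok.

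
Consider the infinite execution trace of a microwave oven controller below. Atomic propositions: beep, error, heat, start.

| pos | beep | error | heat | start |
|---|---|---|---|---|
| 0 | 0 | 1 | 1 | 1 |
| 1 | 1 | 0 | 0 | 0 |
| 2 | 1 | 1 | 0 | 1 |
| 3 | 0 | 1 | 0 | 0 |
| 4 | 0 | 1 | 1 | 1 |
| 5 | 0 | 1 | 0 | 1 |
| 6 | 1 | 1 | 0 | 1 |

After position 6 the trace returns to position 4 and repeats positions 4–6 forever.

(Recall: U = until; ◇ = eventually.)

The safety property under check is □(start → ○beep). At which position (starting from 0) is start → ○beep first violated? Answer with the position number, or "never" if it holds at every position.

2

Check start → ○beep at each position in order: 0 ✓, 1 ✓.
At position 2 the labels are {beep, error, start} and the next position 3 has {error}, so start → ○beep is false there. This is the first violation.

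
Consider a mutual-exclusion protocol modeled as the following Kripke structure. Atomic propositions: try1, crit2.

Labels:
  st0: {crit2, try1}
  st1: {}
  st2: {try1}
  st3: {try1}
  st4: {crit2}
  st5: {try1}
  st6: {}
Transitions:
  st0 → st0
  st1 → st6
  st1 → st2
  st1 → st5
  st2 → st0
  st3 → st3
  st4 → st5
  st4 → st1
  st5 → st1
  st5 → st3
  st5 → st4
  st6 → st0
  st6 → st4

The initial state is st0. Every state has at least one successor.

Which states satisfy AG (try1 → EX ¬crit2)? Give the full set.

{st3}

States satisfying try1 → EX ¬crit2: {st1, st3, st4, st5, st6}.
States satisfying AG (try1 → EX ¬crit2): {st3}.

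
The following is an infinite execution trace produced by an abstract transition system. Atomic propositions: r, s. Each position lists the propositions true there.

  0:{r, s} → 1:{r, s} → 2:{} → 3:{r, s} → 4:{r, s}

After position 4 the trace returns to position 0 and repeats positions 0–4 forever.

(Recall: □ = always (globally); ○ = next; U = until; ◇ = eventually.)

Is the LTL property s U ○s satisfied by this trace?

Yes

Walking from position 0: ○s first holds at position 0, and s holds at every earlier position along the way, so s U ○s holds.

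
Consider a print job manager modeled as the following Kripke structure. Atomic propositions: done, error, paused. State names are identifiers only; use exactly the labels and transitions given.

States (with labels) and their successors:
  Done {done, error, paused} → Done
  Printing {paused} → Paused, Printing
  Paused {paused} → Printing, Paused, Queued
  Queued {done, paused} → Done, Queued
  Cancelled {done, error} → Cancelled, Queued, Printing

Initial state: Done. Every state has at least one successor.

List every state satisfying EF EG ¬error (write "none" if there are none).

States satisfying EG ¬error: {Printing, Paused, Queued}.
States satisfying EF EG ¬error: {Printing, Paused, Queued, Cancelled}.

{Printing, Paused, Queued, Cancelled}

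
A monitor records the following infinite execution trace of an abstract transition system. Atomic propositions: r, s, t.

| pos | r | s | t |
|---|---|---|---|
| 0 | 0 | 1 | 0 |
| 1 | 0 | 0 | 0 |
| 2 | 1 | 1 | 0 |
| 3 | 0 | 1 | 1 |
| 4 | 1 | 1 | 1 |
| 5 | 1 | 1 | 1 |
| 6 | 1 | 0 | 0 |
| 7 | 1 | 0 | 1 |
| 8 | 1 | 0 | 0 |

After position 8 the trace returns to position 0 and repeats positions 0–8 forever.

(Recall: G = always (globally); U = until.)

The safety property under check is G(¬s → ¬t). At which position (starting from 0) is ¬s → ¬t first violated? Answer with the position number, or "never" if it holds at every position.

7

Check ¬s → ¬t at each position in order: 0 ✓, 1 ✓, 2 ✓, 3 ✓, 4 ✓, 5 ✓, 6 ✓.
At position 7 the labels are {r, t}, so ¬s → ¬t is false there. This is the first violation.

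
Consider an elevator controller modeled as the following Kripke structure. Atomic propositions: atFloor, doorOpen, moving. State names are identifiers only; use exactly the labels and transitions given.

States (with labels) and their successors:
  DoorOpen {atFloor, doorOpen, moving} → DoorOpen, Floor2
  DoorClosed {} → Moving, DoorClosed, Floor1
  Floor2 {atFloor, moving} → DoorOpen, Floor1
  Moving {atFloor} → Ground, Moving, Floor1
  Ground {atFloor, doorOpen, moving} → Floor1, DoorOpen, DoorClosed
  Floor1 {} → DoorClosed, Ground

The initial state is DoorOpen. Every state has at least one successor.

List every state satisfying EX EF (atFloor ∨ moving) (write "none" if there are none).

States satisfying EF (atFloor ∨ moving): {DoorOpen, DoorClosed, Floor2, Moving, Ground, Floor1}.
States satisfying EX EF (atFloor ∨ moving): {DoorOpen, DoorClosed, Floor2, Moving, Ground, Floor1}.

{DoorOpen, DoorClosed, Floor2, Moving, Ground, Floor1}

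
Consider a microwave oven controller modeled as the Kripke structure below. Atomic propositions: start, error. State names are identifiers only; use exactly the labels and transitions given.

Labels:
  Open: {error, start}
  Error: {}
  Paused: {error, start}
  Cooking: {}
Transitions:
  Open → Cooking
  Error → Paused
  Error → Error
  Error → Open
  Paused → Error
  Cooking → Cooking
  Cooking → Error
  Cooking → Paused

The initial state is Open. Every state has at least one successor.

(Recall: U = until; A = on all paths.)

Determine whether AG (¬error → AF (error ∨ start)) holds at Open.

States satisfying ¬error → AF (error ∨ start): {Open, Paused}.
States satisfying AG (¬error → AF (error ∨ start)): ∅.
Cooking is reachable from Open and violates ¬error → AF (error ∨ start), so AG fails at Open.
Open ∉ Sat(AG (¬error → AF (error ∨ start))).

Violated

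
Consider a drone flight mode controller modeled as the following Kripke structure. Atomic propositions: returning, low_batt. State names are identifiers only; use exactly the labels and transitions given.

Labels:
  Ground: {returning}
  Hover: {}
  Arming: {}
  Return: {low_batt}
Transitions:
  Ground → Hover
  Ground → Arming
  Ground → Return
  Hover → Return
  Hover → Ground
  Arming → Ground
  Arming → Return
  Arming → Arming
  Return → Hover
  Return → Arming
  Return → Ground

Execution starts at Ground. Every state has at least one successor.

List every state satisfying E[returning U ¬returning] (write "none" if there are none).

{Ground, Hover, Arming, Return}

States satisfying returning: {Ground}.
States satisfying ¬returning: {Hover, Arming, Return}.
States satisfying E[returning U ¬returning]: {Ground, Hover, Arming, Return}.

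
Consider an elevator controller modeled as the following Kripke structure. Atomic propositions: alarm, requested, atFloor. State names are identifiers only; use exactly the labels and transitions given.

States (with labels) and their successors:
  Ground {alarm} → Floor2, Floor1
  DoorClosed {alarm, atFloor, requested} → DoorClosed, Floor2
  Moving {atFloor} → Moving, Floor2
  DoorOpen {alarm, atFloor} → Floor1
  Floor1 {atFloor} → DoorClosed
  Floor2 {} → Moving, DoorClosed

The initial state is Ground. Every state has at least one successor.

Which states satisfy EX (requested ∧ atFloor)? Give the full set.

States satisfying requested ∧ atFloor: {DoorClosed}.
States satisfying EX (requested ∧ atFloor): {DoorClosed, Floor1, Floor2}.

{DoorClosed, Floor1, Floor2}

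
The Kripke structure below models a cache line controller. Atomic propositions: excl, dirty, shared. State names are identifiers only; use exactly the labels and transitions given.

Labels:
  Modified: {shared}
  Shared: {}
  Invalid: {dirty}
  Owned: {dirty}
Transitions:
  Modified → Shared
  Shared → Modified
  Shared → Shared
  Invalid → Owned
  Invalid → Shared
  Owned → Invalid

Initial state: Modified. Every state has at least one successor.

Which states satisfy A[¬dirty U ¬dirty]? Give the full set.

{Modified, Shared}

States satisfying ¬dirty: {Modified, Shared}.
States satisfying A[¬dirty U ¬dirty]: {Modified, Shared}.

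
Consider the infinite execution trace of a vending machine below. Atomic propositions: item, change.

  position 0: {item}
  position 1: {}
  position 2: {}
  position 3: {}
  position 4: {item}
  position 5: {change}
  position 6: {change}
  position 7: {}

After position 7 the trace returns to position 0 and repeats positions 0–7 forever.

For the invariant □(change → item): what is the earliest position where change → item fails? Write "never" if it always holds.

Check change → item at each position in order: 0 ✓, 1 ✓, 2 ✓, 3 ✓, 4 ✓.
At position 5 the labels are {change}, so change → item is false there. This is the first violation.

5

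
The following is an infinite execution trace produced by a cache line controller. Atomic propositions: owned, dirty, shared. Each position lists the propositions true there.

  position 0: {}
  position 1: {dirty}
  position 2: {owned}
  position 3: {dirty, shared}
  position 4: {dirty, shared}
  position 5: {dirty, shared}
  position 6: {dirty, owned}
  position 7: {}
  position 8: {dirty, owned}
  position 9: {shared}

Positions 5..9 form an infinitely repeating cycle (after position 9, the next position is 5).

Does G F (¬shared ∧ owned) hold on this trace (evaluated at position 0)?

F (¬shared ∧ owned) holds at every position 0..9, and those are all positions ever visited, so G F (¬shared ∧ owned) holds.

Holds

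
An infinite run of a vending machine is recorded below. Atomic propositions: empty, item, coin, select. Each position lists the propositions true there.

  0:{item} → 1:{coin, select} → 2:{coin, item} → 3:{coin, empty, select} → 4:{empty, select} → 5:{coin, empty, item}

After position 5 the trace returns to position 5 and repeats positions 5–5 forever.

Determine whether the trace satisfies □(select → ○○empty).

select → ○○empty holds at every position 0..5, and those are all positions ever visited, so □(select → ○○empty) holds.
Positions where select holds: 1, 3, 4.
Check ○○empty at each: 1→ok, 3→ok, 4→ok.

Holds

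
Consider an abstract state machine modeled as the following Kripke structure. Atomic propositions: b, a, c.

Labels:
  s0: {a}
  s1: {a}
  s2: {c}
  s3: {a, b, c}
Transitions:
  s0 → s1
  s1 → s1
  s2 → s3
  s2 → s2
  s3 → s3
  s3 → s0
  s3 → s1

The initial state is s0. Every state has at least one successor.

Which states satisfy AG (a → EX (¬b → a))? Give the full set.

{s0, s1, s2, s3}

States satisfying a → EX (¬b → a): {s0, s1, s2, s3}.
States satisfying AG (a → EX (¬b → a)): {s0, s1, s2, s3}.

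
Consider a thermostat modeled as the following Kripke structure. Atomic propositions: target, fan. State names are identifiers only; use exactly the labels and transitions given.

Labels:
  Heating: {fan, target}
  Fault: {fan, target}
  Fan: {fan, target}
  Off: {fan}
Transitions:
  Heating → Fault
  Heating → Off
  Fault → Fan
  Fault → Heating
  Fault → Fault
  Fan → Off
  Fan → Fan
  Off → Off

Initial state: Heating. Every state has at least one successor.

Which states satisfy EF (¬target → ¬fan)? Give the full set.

States satisfying ¬target → ¬fan: {Heating, Fault, Fan}.
States satisfying EF (¬target → ¬fan): {Heating, Fault, Fan}.

{Heating, Fault, Fan}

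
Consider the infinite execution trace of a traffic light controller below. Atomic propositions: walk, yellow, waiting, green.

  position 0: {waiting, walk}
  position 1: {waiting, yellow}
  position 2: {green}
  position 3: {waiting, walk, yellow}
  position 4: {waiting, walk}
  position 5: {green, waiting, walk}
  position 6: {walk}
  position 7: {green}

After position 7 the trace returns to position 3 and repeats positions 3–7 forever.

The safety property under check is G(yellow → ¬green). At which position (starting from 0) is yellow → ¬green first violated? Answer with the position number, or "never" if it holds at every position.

never

yellow → ¬green holds at every position 0..7, and those are all the positions the trace ever visits, so the invariant G(yellow → ¬green) is never violated.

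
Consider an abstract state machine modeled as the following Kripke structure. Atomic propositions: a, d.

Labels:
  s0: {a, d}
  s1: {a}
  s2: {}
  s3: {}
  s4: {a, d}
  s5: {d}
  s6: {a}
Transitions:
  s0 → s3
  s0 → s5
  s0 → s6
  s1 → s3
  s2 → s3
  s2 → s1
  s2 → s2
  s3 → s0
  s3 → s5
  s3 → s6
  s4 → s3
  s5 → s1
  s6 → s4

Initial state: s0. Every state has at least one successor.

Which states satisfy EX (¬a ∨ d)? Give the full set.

States satisfying ¬a ∨ d: {s0, s2, s3, s4, s5}.
States satisfying EX (¬a ∨ d): {s0, s1, s2, s3, s4, s6}.

{s0, s1, s2, s3, s4, s6}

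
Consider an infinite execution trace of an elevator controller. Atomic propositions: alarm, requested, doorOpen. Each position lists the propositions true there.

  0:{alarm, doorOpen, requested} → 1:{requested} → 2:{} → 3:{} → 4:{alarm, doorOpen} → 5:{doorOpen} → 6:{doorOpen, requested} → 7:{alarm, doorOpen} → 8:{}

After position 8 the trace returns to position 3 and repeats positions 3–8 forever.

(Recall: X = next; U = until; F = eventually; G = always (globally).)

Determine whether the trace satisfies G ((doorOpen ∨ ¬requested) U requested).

Yes

(doorOpen ∨ ¬requested) U requested holds at every position 0..8, and those are all positions ever visited, so G ((doorOpen ∨ ¬requested) U requested) holds.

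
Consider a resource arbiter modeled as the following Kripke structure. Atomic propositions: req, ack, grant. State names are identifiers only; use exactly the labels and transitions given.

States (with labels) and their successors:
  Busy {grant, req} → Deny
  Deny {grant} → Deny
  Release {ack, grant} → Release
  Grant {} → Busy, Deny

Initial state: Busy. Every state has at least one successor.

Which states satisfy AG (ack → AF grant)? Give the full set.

{Busy, Deny, Release, Grant}

States satisfying ack → AF grant: {Busy, Deny, Release, Grant}.
States satisfying AG (ack → AF grant): {Busy, Deny, Release, Grant}.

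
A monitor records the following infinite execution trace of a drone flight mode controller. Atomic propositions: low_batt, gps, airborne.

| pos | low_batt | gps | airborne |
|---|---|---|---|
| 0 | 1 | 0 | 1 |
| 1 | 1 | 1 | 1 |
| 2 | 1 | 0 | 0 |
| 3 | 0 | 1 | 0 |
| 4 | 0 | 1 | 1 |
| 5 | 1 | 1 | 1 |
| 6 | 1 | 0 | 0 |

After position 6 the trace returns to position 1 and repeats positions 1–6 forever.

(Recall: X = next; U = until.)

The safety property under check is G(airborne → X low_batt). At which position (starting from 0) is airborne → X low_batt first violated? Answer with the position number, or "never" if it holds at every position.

never

airborne → X low_batt holds at every position 0..6, and those are all the positions the trace ever visits, so the invariant G(airborne → X low_batt) is never violated.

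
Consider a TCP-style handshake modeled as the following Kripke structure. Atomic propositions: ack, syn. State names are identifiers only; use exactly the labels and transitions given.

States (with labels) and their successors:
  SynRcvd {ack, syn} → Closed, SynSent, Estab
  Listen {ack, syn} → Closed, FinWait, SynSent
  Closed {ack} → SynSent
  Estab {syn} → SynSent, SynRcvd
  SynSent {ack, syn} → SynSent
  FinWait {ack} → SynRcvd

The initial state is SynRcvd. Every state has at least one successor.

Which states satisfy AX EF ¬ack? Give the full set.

{FinWait}

States satisfying EF ¬ack: {SynRcvd, Listen, Estab, FinWait}.
States satisfying AX EF ¬ack: {FinWait}.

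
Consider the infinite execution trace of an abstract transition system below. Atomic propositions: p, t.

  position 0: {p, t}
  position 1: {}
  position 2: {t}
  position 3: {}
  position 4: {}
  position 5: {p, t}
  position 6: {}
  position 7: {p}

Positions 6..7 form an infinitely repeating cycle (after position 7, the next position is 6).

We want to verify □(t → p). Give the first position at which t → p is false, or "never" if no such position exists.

Check t → p at each position in order: 0 ✓, 1 ✓.
At position 2 the labels are {t}, so t → p is false there. This is the first violation.

2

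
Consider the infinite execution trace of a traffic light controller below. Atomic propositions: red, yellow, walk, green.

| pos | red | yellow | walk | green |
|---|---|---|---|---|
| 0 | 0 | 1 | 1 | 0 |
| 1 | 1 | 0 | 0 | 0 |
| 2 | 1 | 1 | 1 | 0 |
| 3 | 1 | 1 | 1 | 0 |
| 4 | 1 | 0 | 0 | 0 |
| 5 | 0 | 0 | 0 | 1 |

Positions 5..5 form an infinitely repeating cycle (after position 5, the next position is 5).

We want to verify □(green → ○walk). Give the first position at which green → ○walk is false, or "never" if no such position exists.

Check green → ○walk at each position in order: 0 ✓, 1 ✓, 2 ✓, 3 ✓, 4 ✓.
At position 5 the labels are {green} and the next position 5 has {green}, so green → ○walk is false there. This is the first violation.

5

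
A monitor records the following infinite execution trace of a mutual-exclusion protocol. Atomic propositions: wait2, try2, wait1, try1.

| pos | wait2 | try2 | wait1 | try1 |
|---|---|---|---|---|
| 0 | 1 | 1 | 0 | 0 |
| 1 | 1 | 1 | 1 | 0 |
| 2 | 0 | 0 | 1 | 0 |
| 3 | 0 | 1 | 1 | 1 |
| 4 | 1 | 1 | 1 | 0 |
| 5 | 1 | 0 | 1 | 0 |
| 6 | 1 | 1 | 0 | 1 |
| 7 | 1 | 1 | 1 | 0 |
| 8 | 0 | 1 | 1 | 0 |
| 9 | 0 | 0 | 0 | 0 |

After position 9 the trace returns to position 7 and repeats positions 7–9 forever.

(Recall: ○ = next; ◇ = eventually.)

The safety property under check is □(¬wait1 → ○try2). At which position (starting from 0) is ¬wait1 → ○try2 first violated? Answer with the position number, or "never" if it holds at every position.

never

¬wait1 → ○try2 holds at every position 0..9, and those are all the positions the trace ever visits, so the invariant □(¬wait1 → ○try2) is never violated.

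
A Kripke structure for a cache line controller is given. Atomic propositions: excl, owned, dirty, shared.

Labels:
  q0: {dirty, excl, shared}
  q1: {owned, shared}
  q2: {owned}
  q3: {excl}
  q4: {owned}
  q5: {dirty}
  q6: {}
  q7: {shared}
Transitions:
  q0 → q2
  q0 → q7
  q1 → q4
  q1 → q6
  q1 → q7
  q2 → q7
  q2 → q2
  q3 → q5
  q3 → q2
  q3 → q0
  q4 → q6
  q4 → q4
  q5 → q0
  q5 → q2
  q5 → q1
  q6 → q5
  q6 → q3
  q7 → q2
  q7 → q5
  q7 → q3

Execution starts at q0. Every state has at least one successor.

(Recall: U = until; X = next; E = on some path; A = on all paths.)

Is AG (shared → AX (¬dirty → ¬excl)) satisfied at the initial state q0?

States satisfying shared → AX (¬dirty → ¬excl): {q0, q1, q2, q3, q4, q5, q6}.
States satisfying AG (shared → AX (¬dirty → ¬excl)): ∅.
q7 is reachable from q0 and violates shared → AX (¬dirty → ¬excl), so AG fails at q0.
q0 ∉ Sat(AG (shared → AX (¬dirty → ¬excl))).

Does not hold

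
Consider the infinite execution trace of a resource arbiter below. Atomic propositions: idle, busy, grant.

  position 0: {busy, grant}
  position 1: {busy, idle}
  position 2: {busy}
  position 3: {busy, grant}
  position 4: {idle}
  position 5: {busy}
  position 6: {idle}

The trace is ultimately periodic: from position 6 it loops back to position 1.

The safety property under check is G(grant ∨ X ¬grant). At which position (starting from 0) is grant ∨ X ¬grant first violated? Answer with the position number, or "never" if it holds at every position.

2

Check grant ∨ X ¬grant at each position in order: 0 ✓, 1 ✓.
At position 2 the labels are {busy} and the next position 3 has {busy, grant}, so grant ∨ X ¬grant is false there. This is the first violation.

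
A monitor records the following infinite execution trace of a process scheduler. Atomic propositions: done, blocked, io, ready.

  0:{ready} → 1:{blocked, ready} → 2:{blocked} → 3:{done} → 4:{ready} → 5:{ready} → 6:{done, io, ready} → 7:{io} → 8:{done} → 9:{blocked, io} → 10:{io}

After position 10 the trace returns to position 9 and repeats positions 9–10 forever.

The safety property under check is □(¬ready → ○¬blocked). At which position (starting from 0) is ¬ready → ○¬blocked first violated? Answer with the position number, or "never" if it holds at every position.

8

Check ¬ready → ○¬blocked at each position in order: 0 ✓, 1 ✓, 2 ✓, 3 ✓, 4 ✓, 5 ✓, 6 ✓, 7 ✓.
At position 8 the labels are {done} and the next position 9 has {blocked, io}, so ¬ready → ○¬blocked is false there. This is the first violation.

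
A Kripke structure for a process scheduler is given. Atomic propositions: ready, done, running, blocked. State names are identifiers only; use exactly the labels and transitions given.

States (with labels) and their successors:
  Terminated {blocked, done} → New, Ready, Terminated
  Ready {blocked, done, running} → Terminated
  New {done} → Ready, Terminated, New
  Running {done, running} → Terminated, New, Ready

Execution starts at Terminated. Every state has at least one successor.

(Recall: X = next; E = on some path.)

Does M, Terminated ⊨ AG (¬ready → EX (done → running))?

States satisfying ¬ready → EX (done → running): {Terminated, New, Running}.
States satisfying AG (¬ready → EX (done → running)): ∅.
Ready is reachable from Terminated and violates ¬ready → EX (done → running), so AG fails at Terminated.
Terminated ∉ Sat(AG (¬ready → EX (done → running))).

No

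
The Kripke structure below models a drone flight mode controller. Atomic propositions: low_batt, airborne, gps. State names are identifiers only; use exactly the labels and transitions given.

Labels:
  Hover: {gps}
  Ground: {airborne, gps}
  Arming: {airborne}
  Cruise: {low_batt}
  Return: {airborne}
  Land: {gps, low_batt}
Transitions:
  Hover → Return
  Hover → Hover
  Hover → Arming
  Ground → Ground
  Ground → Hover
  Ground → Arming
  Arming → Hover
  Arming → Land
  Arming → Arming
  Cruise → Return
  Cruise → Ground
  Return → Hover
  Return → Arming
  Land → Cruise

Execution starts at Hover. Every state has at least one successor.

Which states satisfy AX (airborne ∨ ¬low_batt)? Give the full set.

States satisfying airborne ∨ ¬low_batt: {Hover, Ground, Arming, Return}.
States satisfying AX (airborne ∨ ¬low_batt): {Hover, Ground, Cruise, Return}.

{Hover, Ground, Cruise, Return}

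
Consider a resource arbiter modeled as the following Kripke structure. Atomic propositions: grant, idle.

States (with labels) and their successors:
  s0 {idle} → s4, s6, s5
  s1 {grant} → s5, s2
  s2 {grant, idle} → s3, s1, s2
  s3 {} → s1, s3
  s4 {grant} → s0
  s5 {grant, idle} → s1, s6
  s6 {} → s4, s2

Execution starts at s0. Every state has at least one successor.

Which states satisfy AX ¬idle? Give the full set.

States satisfying ¬idle: {s1, s3, s4, s6}.
States satisfying AX ¬idle: {s3, s5}.

{s3, s5}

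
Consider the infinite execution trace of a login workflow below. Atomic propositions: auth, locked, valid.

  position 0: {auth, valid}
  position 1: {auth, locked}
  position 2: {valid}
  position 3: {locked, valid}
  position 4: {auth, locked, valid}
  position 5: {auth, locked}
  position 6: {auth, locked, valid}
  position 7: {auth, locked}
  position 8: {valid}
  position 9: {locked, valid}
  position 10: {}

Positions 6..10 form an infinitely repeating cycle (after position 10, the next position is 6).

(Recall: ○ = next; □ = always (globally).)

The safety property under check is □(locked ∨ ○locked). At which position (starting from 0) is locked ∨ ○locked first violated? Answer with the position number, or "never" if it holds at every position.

locked ∨ ○locked holds at every position 0..10, and those are all the positions the trace ever visits, so the invariant □(locked ∨ ○locked) is never violated.

never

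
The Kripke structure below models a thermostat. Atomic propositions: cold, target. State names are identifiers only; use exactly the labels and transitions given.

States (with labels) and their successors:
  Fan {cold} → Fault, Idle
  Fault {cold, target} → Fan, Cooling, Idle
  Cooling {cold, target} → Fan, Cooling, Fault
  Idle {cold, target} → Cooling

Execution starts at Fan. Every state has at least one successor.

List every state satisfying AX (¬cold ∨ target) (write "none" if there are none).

States satisfying ¬cold ∨ target: {Fault, Cooling, Idle}.
States satisfying AX (¬cold ∨ target): {Fan, Idle}.

{Fan, Idle}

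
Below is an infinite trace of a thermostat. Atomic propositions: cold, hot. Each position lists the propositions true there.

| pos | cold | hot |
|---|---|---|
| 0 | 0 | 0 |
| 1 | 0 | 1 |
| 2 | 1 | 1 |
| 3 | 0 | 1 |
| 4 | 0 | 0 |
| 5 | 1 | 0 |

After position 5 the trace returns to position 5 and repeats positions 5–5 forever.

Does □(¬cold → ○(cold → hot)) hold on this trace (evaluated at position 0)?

No

¬cold → ○(cold → hot) must hold at every position from 0 onward. It fails at position 4, so □(¬cold → ○(cold → hot)) is false.
Positions where ¬cold holds: 0, 1, 3, 4.
Check ○(cold → hot) at each: 0→ok, 1→ok, 3→ok, 4→fails.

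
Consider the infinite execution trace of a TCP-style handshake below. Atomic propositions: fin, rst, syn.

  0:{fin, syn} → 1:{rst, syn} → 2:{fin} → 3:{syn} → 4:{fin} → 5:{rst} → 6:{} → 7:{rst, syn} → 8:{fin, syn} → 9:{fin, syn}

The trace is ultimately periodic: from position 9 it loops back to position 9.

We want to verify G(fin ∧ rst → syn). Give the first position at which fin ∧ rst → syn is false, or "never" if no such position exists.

never

fin ∧ rst → syn holds at every position 0..9, and those are all the positions the trace ever visits, so the invariant G(fin ∧ rst → syn) is never violated.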